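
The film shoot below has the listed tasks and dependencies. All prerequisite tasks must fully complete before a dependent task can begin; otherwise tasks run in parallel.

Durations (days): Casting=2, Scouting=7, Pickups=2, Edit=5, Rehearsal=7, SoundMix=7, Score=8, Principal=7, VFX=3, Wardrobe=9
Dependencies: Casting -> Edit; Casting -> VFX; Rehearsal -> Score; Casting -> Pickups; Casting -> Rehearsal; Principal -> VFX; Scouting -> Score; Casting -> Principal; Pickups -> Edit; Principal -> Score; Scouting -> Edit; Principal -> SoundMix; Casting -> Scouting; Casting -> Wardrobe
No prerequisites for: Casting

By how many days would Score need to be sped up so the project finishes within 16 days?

1

Current finish: 17 days; target: 16.
Score is on every critical path, so each day cut from Score cuts the finish by one (this holds down to a finish of 16).
Need 17 − 16 = 1 day off Score → Score becomes 7 days, finish becomes 16.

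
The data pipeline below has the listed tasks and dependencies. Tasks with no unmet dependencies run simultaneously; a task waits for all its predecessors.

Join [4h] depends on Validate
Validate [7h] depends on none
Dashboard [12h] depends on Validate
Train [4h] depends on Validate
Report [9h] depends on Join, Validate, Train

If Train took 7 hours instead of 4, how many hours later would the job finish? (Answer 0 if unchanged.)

3

Critical path before the change: Validate→Train→Report = 7+4+9 = 20 giving 20 hours.
Train lies on that path, so at 7 hours the path becomes 23 hours.
The critical path is still Validate→Train→Report; finish is now 23 hours.
Change in finish: 23 − 20 = +3 hours.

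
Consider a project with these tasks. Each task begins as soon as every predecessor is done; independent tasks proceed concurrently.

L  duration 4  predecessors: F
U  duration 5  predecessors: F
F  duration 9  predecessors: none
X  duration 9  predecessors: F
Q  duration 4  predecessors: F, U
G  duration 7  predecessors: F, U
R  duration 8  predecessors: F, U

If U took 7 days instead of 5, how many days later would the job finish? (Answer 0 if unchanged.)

As given, the longest chain is F→U→R = 9+5+8 = 22, so the finish is 22 days.
U lies on that path, so at 7 days the path becomes 24 days.
That remains the longest chain; total 24 days.
Change in finish: 24 − 22 = +2 days.

2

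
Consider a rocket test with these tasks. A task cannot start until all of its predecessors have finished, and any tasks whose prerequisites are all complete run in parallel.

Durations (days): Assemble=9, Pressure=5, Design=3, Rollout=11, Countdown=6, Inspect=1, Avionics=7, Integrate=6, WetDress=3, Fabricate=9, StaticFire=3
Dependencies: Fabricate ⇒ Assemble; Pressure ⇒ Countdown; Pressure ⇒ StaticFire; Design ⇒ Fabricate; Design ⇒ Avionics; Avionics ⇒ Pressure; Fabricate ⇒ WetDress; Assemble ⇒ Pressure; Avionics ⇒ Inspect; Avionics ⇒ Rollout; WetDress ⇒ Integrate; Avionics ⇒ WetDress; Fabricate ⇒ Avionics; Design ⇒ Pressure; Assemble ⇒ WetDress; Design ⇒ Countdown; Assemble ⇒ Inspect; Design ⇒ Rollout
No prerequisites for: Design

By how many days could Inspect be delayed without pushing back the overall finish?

Design→Fabricate→Assemble→Pressure→Countdown = 3+9+9+5+6 = 32 sets the makespan at 32 days.
The longest chain containing Inspect totals 22 days.
Float = 32 − 22 = 10.

10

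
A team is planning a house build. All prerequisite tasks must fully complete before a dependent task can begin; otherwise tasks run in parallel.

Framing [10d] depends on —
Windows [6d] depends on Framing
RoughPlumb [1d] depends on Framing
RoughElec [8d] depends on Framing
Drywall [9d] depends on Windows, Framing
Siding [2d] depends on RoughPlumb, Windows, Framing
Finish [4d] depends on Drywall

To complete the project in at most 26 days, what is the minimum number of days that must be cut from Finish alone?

3

Current finish: 29 days; target: 26.
Finish is on every critical path, so each day cut from Finish cuts the finish by one (this holds down to a finish of 26).
Need 29 − 26 = 3 days off Finish → Finish becomes 1 day, finish becomes 26.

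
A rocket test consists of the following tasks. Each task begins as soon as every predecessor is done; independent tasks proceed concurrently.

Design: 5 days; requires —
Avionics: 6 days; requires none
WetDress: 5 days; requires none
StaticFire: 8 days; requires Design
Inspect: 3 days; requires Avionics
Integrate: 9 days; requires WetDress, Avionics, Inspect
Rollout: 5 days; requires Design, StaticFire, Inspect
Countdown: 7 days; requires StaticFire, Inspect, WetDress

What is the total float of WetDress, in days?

6

The longest chain is Design→StaticFire→Countdown = 5+8+7 = 20; overall finish 20 days.
Longest path through WetDress: 14 days (earliest finish 5, latest finish 11).
Slack of WetDress = 6 − 0 = 6 days.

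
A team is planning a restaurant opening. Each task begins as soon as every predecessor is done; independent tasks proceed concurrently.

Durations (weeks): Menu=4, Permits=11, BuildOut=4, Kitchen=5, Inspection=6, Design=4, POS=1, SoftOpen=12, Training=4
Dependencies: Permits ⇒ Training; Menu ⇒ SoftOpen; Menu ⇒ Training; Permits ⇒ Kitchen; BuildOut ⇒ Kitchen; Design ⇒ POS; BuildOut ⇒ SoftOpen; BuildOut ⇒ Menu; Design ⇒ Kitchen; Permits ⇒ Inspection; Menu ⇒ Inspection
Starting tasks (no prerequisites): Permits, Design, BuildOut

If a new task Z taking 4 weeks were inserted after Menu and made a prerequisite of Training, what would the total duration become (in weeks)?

20

Originally the project takes 20 weeks.
With Z inserted, Training now waits for max(Permits, Menu, Z).
New critical path: BuildOut→Menu→SoftOpen = 4+4+12 = 20 ⇒ 20 weeks.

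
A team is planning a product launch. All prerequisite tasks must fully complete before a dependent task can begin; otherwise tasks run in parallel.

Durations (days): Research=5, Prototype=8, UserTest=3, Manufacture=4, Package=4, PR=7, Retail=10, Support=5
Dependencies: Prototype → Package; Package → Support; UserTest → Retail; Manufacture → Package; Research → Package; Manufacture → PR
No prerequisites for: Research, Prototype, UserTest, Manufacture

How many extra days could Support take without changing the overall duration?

0

Critical path: Prototype→Package→Support = 8+4+5 = 17, so the finish is 17 days.
Longest path through Support: 17 days (earliest finish 17, latest finish 17).
Slack of Support = 12 − 12 = 0 days.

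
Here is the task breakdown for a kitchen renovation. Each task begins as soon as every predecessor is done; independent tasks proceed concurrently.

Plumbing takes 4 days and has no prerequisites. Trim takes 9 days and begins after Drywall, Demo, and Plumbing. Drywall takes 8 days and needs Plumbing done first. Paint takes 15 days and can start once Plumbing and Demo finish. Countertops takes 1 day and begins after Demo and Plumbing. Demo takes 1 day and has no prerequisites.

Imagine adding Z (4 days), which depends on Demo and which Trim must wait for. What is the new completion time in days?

Originally the project takes 21 days.
With Z inserted, Trim now waits for max(Drywall, Demo, Plumbing, Z).
New critical path: Plumbing→Drywall→Trim = 4+8+9 = 21 ⇒ 21 days.

21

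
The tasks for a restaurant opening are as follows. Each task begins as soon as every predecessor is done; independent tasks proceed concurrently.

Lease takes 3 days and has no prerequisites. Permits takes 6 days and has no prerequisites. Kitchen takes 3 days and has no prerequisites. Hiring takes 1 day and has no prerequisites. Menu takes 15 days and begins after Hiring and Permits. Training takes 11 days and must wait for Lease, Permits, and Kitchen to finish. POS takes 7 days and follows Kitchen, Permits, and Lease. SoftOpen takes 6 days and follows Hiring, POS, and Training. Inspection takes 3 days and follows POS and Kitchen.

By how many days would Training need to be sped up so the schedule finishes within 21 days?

2

Current finish: 23 days; target: 21.
Training is on every critical path, so each day cut from Training cuts the finish by one (this holds down to a finish of 21).
Need 23 − 21 = 2 days off Training → Training becomes 9 days, finish becomes 21.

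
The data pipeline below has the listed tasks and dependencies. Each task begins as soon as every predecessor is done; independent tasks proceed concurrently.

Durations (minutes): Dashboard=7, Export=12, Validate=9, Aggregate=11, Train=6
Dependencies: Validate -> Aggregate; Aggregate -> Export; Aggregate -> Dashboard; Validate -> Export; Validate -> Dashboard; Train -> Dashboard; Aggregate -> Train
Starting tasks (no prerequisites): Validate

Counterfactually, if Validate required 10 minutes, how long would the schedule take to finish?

Baseline: Validate→Aggregate→Train→Dashboard = 9+11+6+7 = 33 → 33 minutes.
Validate is on the critical path; changing it to 10 makes that path 34 minutes.
That remains the longest chain; total 34 minutes.

34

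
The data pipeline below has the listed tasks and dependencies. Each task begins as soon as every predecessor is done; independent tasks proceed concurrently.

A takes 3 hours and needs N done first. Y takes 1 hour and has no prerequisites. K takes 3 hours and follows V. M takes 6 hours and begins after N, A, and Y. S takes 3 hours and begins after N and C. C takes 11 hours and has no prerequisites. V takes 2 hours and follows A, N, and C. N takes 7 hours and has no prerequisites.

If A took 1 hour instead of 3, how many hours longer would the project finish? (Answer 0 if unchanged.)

As given, the longest chain is N→A→M = 7+3+6 = 16, so the finish is 16 hours.
A lies on that path, so at 1 hour the path becomes 14 hours.
The binding chain switches to C→V→K = 11+2+3 = 16; finish 16 hours.
Change in finish: 16 − 16 = +0 hours.

0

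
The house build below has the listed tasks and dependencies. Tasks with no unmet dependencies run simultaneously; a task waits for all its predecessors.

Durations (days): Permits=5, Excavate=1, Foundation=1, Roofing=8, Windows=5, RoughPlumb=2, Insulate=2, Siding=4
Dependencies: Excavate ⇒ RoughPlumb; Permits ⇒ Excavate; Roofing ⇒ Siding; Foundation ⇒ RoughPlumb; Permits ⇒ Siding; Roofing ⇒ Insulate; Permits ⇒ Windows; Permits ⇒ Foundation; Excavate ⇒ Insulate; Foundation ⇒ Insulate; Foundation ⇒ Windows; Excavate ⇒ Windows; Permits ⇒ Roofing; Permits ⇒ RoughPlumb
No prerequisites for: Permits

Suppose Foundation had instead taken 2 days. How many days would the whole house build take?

17

Baseline: Permits→Roofing→Siding = 5+8+4 = 17 → 17 days.
Foundation has 6 days of float (longest path through it is 11).
No other chain overtakes it, so the finish is 17 days.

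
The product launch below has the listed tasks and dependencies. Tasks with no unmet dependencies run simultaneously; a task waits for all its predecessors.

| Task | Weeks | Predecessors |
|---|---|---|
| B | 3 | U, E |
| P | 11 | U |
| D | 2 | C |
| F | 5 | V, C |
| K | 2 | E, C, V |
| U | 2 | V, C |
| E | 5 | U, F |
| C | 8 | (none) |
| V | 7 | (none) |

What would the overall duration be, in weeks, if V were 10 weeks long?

Baseline: C→F→E→B = 8+5+5+3 = 21 → 21 weeks.
V is off the critical path — its longest chain is 20 weeks, giving 1 of slack.
New critical path: V→F→E→B = 10+5+5+3 = 23 ⇒ 23 weeks.

23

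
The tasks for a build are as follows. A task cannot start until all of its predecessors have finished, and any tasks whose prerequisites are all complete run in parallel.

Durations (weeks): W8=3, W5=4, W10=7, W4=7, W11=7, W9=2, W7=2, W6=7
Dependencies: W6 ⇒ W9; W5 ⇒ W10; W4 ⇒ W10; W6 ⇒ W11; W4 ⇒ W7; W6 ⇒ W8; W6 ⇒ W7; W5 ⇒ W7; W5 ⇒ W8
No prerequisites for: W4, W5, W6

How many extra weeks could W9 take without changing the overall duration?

5

Critical path: W4→W10 = 7+7 = 14, so the finish is 14 weeks.
Longest path through W9: 9 weeks (earliest finish 9, latest finish 14).
Slack of W9 = 12 − 7 = 5 weeks.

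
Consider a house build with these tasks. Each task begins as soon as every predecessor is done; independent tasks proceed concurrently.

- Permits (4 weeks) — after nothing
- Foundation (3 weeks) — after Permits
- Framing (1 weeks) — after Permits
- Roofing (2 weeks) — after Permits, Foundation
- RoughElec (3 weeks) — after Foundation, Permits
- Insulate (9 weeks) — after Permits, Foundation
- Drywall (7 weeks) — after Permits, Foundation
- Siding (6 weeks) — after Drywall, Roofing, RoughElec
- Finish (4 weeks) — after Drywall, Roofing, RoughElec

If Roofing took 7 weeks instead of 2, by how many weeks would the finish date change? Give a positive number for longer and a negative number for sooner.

0

As given, the longest chain is Permits→Foundation→Drywall→Siding = 4+3+7+6 = 20, so the finish is 20 weeks.
Roofing has 5 weeks of float (longest path through it is 15).
The binding chain switches to Permits→Foundation→Roofing→Siding = 4+3+7+6 = 20; finish 20 weeks.
Change in finish: 20 − 20 = +0 weeks.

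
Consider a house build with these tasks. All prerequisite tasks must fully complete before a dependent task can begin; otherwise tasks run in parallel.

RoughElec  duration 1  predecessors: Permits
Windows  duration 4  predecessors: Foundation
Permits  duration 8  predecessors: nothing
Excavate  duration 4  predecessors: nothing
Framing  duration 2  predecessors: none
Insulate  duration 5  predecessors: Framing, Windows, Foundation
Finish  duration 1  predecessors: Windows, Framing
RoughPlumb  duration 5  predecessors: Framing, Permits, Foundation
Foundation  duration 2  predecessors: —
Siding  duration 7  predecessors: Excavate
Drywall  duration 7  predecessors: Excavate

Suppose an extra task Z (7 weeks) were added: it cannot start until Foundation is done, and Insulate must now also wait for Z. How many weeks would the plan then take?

Originally the plan takes 13 weeks.
With Z inserted, Insulate now waits for max(Framing, Windows, Foundation, Z).
New critical path: Foundation→Z→Insulate = 2+7+5 = 14 ⇒ 14 weeks.

14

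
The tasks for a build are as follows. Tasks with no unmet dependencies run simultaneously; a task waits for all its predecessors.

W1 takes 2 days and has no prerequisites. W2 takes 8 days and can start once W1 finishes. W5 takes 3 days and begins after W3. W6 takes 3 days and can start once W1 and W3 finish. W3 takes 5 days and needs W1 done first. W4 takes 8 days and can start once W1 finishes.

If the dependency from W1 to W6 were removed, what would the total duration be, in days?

With the dependency in place, W1→W2 = 2+8 = 10 sets the finish at 10 days.
Dropping W1→W6 doesn't change W6's earliest start (7); another predecessor still binds.
The longest chain is now W1→W2 = 2+8 = 10, so the job takes 10 days.

10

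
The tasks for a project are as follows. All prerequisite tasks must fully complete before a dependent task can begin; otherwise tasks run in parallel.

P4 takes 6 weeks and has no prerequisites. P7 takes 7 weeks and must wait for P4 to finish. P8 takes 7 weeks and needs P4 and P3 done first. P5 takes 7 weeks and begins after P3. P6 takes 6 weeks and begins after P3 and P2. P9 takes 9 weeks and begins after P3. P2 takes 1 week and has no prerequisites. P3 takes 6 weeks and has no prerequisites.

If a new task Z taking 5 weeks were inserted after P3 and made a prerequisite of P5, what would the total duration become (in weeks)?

Originally the project takes 15 weeks.
With Z inserted, P5 now waits for max(P3, Z).
New critical path: P3→Z→P5 = 6+5+7 = 18 ⇒ 18 weeks.

18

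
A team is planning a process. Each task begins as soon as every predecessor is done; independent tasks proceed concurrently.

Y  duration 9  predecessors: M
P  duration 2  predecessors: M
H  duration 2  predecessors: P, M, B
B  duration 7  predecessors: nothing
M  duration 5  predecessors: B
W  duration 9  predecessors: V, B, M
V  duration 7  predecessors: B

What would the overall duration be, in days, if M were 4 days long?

Baseline: B→V→W = 7+7+9 = 23 → 23 days.
M has 2 days of float (longest path through it is 21).
No other chain overtakes it, so the finish is 23 days.

23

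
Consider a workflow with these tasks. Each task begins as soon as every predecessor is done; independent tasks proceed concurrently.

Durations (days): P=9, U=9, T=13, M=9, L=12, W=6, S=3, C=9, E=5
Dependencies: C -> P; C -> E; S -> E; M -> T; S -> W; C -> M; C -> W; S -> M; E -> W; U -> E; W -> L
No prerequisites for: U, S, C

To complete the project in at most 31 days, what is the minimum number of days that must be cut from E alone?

Current finish: 32 days; target: 31.
E is on every critical path, so each day cut from E cuts the finish by one (this holds down to a finish of 31).
Need 32 − 31 = 1 day off E → E becomes 4 days, finish becomes 31.

1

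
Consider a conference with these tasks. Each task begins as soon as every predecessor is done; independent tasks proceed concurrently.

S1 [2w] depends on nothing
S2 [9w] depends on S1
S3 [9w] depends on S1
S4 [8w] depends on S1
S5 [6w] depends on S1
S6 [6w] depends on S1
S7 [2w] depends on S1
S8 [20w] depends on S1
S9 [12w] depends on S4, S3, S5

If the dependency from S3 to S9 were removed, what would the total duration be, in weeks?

22

Original critical path: S1→S3→S9 = 2+9+12 = 23 ⇒ 23 weeks.
Without S3→S9, S9's earliest start moves from 11 to 10.
After: S1→S4→S9 = 2+8+12 = 22 → 22 weeks.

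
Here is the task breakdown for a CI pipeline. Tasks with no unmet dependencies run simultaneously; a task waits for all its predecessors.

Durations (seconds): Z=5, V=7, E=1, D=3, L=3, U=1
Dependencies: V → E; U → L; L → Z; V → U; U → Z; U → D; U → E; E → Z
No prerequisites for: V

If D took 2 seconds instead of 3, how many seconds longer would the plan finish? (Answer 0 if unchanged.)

0

As given, the longest chain is V→U→L→Z = 7+1+3+5 = 16, so the finish is 16 seconds.
D is off the critical path — its longest chain is 11 seconds, giving 5 of slack.
The critical path is still V→U→L→Z; finish is now 16 seconds.
Change in finish: 16 − 16 = +0 seconds.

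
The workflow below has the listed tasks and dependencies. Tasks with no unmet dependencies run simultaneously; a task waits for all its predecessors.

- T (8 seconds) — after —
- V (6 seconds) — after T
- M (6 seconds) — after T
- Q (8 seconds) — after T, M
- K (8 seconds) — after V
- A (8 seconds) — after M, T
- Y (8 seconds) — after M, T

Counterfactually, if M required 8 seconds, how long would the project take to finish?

24

Critical path before the change: T→M→Q = 8+6+8 = 22 giving 22 seconds.
Since M is critical, the +2 change carries straight to that chain (now 24 seconds).
No other chain overtakes it, so the finish is 24 seconds.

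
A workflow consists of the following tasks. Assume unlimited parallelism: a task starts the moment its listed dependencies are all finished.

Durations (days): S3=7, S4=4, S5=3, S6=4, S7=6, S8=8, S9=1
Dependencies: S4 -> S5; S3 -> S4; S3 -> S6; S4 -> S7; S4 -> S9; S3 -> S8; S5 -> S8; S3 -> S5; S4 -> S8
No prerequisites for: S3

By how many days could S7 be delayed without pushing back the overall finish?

5

Critical path: S3→S4→S5→S8 = 7+4+3+8 = 22, so the finish is 22 days.
S7 finishes as early as 17 and must finish by 22.
Slack of S7 = 16 − 11 = 5 days.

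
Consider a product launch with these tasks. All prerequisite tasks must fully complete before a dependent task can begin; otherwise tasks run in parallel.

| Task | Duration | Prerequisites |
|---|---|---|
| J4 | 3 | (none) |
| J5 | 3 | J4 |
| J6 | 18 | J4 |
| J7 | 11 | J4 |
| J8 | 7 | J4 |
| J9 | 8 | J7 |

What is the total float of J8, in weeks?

Critical path: J4→J7→J9 = 3+11+8 = 22, so the finish is 22 weeks.
J8 finishes as early as 10 and must finish by 22.
Slack of J8 = 15 − 3 = 12 weeks.

12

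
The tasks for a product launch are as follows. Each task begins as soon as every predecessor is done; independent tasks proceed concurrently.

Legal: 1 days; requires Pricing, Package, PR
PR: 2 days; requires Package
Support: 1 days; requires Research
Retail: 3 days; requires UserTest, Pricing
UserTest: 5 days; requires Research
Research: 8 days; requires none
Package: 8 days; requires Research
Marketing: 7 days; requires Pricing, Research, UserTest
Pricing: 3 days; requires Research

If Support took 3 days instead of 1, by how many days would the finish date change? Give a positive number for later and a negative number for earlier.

0

Baseline: Research→UserTest→Marketing = 8+5+7 = 20 → 20 days.
Support is off the critical path — its longest chain is 9 days, giving 11 of slack.
The critical path is still Research→UserTest→Marketing; finish is now 20 days.
Change in finish: 20 − 20 = +0 days.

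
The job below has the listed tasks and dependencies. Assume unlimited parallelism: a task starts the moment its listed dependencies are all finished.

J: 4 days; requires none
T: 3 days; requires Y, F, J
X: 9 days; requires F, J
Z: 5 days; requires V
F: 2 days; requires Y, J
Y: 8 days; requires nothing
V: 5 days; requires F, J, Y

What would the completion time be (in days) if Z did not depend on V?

Original critical path: Y→F→V→Z = 8+2+5+5 = 20 ⇒ 20 days.
Without V→Z, Z's earliest start moves from 15 to 0.
The longest chain is now Y→F→X = 8+2+9 = 19, so the job takes 19 days.

19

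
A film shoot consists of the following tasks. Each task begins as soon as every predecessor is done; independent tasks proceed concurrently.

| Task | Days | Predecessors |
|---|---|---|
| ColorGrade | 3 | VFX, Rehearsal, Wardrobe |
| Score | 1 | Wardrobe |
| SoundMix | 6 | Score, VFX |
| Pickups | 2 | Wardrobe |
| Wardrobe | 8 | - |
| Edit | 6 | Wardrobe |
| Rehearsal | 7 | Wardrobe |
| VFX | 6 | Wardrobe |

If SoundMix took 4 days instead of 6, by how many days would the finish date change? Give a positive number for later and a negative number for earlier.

-2

As given, the longest chain is Wardrobe→VFX→SoundMix = 8+6+6 = 20, so the finish is 20 days.
SoundMix is on the critical path; changing it to 4 makes that path 18 days.
The binding chain switches to Wardrobe→Rehearsal→ColorGrade = 8+7+3 = 18; finish 18 days.
Change in finish: 18 − 20 = -2 days.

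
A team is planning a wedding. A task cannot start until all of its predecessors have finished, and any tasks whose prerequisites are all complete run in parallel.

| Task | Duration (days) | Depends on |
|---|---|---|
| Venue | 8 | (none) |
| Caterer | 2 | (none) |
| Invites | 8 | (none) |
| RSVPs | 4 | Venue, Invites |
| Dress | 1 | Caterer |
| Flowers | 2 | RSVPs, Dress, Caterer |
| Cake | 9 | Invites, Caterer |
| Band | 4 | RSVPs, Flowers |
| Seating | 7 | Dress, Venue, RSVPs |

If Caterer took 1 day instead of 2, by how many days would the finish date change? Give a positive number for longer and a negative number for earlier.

0

The binding path is Venue→RSVPs→Seating = 8+4+7 = 19; finish at 19 days.
The longest path through Caterer is only 11 days, so Caterer has float 8.
That remains the longest chain; total 19 days.
Change in finish: 19 − 19 = +0 days.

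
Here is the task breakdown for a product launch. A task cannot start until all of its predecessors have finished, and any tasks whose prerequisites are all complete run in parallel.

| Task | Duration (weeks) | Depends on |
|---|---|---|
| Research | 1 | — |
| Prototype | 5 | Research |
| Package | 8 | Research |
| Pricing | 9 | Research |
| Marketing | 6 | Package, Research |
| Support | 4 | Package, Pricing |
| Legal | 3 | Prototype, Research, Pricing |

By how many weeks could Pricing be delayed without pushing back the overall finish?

The longest chain is Research→Package→Marketing = 1+8+6 = 15; overall finish 15 weeks.
The longest chain containing Pricing totals 14 weeks.
Slack of Pricing = 2 − 1 = 1 week.

1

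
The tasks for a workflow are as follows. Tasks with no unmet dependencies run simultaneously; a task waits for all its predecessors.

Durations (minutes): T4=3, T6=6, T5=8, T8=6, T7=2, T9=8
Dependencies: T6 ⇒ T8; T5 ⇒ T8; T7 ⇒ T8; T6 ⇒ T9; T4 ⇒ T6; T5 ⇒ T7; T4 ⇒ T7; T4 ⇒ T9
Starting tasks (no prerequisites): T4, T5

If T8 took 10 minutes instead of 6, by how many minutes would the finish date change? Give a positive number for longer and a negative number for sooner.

3

Critical path before the change: T4→T6→T9 = 3+6+8 = 17 giving 17 minutes.
The longest path through T8 is only 16 minutes, so T8 has float 1.
The binding chain switches to T5→T7→T8 = 8+2+10 = 20; finish 20 minutes.
Change in finish: 20 − 17 = +3 minutes.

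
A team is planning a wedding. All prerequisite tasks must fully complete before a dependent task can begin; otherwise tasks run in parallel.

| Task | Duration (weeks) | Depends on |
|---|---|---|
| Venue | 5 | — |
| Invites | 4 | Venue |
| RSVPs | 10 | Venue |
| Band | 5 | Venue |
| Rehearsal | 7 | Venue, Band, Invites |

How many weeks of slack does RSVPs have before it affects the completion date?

Critical path: Venue→Band→Rehearsal = 5+5+7 = 17, so the finish is 17 weeks.
RSVPs finishes as early as 15 and must finish by 17.
Float = 17 − 15 = 2.

2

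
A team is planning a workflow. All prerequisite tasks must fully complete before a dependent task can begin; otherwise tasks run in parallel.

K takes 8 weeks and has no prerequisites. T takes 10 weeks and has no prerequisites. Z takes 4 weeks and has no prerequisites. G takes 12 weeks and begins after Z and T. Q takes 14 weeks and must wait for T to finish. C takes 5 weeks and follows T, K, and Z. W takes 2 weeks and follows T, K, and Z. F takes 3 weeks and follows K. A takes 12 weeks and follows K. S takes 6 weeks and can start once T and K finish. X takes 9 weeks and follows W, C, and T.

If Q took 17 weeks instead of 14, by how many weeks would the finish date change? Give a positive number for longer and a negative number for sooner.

As given, the longest chain is T→Q = 10+14 = 24, so the finish is 24 weeks.
Q is on the critical path; changing it to 17 makes that path 27 weeks.
No other chain overtakes it, so the finish is 27 weeks.
Change in finish: 27 − 24 = +3 weeks.

3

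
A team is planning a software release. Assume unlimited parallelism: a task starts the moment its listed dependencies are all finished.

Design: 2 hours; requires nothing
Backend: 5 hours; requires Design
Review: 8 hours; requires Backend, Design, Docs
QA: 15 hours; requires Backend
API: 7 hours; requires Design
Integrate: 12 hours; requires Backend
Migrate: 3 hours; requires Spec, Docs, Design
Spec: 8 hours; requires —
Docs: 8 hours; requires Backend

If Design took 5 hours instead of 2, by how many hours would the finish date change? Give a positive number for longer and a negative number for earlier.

The binding path is Design→Backend→Docs→Review = 2+5+8+8 = 23; finish at 23 hours.
Since Design is critical, the +3 change carries straight to that chain (now 26 hours).
The critical path is still Design→Backend→Docs→Review; finish is now 26 hours.
Change in finish: 26 − 23 = +3 hours.

3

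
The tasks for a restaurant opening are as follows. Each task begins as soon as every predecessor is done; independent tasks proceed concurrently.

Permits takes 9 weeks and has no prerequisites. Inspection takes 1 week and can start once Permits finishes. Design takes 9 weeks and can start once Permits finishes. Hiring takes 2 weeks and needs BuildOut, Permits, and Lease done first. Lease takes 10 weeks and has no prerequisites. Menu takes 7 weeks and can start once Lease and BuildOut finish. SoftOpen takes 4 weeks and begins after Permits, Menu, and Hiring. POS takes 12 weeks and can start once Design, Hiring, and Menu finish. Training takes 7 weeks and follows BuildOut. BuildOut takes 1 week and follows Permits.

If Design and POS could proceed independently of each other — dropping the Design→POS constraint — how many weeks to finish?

29

Before: longest chain Permits→Design→POS = 9+9+12 = 30, finish 30.
Without Design→POS, POS's earliest start moves from 18 to 17.
After: Lease→Menu→POS = 10+7+12 = 29 → 29 weeks.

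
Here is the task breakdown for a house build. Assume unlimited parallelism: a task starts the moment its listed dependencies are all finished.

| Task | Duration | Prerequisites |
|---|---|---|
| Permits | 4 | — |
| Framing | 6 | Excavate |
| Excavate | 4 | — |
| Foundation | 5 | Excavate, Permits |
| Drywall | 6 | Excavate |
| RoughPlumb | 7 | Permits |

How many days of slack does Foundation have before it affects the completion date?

2

The longest chain is Permits→RoughPlumb = 4+7 = 11; overall finish 11 days.
The longest chain containing Foundation totals 9 days.
Slack of Foundation = 6 − 4 = 2 days.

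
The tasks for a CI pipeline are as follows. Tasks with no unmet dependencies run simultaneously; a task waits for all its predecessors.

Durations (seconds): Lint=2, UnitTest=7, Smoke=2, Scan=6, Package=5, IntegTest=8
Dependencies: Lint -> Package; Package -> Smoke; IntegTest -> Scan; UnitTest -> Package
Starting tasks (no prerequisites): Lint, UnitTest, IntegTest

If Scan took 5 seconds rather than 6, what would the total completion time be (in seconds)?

Actual critical path: IntegTest→Scan = 8+6 = 14 ⇒ 14 seconds.
Scan is on the critical path; changing it to 5 makes that path 13 seconds.
New critical path: UnitTest→Package→Smoke = 7+5+2 = 14 ⇒ 14 seconds.

14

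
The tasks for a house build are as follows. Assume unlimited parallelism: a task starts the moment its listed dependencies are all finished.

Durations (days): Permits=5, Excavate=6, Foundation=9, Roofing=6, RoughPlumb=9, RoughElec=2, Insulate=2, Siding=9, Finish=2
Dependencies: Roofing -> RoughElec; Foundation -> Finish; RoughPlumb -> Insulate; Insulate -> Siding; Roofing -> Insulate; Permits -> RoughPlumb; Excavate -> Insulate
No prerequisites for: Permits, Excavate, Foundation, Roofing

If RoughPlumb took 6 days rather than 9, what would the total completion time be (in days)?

The binding path is Permits→RoughPlumb→Insulate→Siding = 5+9+2+9 = 25; finish at 25 days.
Since RoughPlumb is critical, the -3 change carries straight to that chain (now 22 days).
The critical path is still Permits→RoughPlumb→Insulate→Siding; finish is now 22 days.

22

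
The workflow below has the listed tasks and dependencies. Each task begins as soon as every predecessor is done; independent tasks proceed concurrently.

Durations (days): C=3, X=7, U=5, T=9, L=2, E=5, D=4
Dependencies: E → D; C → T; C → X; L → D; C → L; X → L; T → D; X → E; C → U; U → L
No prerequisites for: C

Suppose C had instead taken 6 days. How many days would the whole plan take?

22

Baseline: C→X→E→D = 3+7+5+4 = 19 → 19 days.
C is on the critical path; changing it to 6 makes that path 22 days.
That remains the longest chain; total 22 days.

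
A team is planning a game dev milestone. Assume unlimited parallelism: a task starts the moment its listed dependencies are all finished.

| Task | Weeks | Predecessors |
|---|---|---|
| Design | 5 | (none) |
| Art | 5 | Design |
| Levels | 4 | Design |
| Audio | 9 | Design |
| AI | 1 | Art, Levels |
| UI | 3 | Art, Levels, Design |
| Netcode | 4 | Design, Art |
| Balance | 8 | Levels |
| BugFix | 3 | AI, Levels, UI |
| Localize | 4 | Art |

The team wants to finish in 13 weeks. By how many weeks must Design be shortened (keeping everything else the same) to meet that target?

4

Current finish: 17 weeks; target: 13.
Design is on every critical path, so each week cut from Design cuts the finish by one (this holds down to a finish of 13).
Need 17 − 13 = 4 weeks off Design → Design becomes 1 week, finish becomes 13.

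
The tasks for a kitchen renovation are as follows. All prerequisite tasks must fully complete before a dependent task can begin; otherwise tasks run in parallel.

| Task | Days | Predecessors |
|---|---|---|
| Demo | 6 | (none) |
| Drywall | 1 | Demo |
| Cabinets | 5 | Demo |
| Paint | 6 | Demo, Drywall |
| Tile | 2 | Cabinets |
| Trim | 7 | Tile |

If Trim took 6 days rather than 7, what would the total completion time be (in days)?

19

Baseline: Demo→Cabinets→Tile→Trim = 6+5+2+7 = 20 → 20 days.
Trim lies on that path, so at 6 days the path becomes 19 days.
The critical path is still Demo→Cabinets→Tile→Trim; finish is now 19 days.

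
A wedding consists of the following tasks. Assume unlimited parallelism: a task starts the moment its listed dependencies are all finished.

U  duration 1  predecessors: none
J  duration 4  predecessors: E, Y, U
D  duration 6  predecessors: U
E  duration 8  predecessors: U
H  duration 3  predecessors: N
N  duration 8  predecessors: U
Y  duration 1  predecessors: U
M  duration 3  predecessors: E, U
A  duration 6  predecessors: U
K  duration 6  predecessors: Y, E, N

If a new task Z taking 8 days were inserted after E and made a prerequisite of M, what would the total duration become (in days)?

Originally the project takes 15 days.
With Z inserted, M now waits for max(E, U, Z).
New critical path: U→E→Z→M = 1+8+8+3 = 20 ⇒ 20 days.

20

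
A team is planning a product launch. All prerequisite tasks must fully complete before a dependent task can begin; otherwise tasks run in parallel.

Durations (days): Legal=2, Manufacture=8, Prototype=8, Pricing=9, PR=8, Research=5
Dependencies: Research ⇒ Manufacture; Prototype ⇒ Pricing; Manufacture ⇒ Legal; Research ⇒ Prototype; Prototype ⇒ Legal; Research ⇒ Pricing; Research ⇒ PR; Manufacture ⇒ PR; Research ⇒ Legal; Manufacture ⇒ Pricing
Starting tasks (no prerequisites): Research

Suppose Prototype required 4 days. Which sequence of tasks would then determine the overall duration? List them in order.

As given, the longest chain is Research→Prototype→Pricing = 5+8+9 = 22, so the finish is 22 days.
Prototype lies on that path, so at 4 days the path becomes 18 days.
Now Research→Manufacture→Pricing = 5+8+9 = 22 is longest, so the finish becomes 22 days.

Research, Manufacture, Pricing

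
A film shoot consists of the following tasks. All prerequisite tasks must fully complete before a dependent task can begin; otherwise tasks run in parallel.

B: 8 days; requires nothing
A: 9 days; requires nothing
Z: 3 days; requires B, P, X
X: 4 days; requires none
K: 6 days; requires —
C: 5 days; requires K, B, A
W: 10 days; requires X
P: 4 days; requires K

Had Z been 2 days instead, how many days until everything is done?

14

Baseline: X→W = 4+10 = 14 → 14 days.
Z has 1 day of float (longest path through it is 13).
The critical path is still X→W; finish is now 14 days.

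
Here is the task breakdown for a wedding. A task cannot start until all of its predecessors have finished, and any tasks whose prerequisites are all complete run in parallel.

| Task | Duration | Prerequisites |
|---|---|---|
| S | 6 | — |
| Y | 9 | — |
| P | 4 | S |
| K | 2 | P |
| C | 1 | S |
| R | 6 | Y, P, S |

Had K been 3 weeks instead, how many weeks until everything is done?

16

The binding path is S→P→R = 6+4+6 = 16; finish at 16 weeks.
K has 4 weeks of float (longest path through it is 12).
That remains the longest chain; total 16 weeks.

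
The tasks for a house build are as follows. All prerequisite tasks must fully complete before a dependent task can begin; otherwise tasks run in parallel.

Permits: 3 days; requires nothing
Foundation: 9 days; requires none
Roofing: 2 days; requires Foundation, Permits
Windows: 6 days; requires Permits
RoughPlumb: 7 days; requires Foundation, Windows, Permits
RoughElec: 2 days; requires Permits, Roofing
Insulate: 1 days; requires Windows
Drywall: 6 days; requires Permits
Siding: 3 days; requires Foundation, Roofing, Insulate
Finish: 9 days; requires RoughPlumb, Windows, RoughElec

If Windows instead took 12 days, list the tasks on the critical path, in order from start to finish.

Permits, Windows, RoughPlumb, Finish

As given, the longest chain is Permits→Windows→RoughPlumb→Finish = 3+6+7+9 = 25, so the finish is 25 days.
Since Windows is critical, the +6 change carries straight to that chain (now 31 days).
The critical path is still Permits→Windows→RoughPlumb→Finish; finish is now 31 days.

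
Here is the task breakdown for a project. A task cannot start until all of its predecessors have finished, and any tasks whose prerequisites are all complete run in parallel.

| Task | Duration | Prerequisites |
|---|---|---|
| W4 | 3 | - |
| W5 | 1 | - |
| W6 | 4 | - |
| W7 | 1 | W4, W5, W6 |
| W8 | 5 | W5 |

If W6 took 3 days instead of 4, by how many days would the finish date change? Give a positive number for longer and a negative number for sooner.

Actual critical path: W5→W8 = 1+5 = 6 ⇒ 6 days.
The longest path through W6 is only 5 days, so W6 has float 1.
No other chain overtakes it, so the finish is 6 days.
Change in finish: 6 − 6 = +0 days.

0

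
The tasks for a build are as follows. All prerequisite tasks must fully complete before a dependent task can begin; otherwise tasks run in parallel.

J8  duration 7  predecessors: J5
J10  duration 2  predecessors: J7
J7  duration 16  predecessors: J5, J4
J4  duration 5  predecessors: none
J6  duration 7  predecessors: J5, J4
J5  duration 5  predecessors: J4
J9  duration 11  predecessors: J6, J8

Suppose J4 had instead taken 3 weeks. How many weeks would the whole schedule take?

26

As given, the longest chain is J4→J5→J6→J9 = 5+5+7+11 = 28, so the finish is 28 weeks.
Since J4 is critical, the -2 change carries straight to that chain (now 26 weeks).
That remains the longest chain; total 26 weeks.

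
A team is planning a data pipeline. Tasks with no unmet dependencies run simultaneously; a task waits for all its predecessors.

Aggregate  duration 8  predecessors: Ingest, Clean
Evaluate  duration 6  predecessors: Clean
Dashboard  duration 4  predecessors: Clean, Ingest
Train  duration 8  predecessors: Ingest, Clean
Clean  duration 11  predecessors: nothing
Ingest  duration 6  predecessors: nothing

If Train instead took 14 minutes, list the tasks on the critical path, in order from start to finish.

Actual critical path: Clean→Train = 11+8 = 19 ⇒ 19 minutes.
Train is on the critical path; changing it to 14 makes that path 25 minutes.
The critical path is still Clean→Train; finish is now 25 minutes.

Clean, Train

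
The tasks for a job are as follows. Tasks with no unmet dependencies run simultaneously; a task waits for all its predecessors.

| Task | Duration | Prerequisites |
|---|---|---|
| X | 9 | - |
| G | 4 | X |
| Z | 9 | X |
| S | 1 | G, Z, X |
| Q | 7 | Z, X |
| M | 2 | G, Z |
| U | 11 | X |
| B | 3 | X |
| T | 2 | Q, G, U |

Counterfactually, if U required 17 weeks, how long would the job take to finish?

Critical path before the change: X→Z→Q→T = 9+9+7+2 = 27 giving 27 weeks.
U is off the critical path — its longest chain is 22 weeks, giving 5 of slack.
New critical path: X→U→T = 9+17+2 = 28 ⇒ 28 weeks.

28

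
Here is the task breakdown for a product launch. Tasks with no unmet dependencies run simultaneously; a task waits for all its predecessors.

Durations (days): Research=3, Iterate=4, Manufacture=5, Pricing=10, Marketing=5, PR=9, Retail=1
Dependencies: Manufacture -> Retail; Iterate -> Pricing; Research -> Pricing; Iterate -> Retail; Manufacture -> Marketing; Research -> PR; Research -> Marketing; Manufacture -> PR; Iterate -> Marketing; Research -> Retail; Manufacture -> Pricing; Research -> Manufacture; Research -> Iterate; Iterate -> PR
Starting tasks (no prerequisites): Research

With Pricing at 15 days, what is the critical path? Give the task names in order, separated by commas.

Research, Manufacture, Pricing

Baseline: Research→Manufacture→Pricing = 3+5+10 = 18 → 18 days.
Pricing is on the critical path; changing it to 15 makes that path 23 days.
That remains the longest chain; total 23 days.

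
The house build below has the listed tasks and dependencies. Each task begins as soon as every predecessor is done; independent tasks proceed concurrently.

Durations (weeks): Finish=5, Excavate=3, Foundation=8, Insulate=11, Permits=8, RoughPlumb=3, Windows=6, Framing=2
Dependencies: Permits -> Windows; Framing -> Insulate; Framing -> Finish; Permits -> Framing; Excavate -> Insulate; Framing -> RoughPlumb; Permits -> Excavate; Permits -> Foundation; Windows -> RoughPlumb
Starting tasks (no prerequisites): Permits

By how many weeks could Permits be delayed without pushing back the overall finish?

0

Critical path: Permits→Excavate→Insulate = 8+3+11 = 22, so the finish is 22 weeks.
Longest path through Permits: 22 weeks (earliest finish 8, latest finish 8).
So Permits can slip 8 − 8 = 0 weeks.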